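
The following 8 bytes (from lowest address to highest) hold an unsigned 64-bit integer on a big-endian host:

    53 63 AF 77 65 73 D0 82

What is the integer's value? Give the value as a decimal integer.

Big-endian: lowest address holds the most-significant byte.
The bytes are already most-significant first: 0x5363AF776573D082.
0x5363AF776573D082 = 6008839255180431490.

6008839255180431490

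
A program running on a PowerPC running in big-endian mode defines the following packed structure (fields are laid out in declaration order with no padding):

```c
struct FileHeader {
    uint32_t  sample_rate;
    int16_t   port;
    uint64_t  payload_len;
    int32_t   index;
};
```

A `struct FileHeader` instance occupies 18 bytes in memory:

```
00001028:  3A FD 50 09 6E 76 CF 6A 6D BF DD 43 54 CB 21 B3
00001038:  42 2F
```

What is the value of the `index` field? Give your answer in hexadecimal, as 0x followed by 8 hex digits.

`index` follows `sample_rate` (4 B), `port` (2 B), `payload_len` (8 B), so it starts at offset 4 + 2 + 8 = 14 and occupies 4 bytes.
Bytes at offsets 14..17: 21 B3 42 2F.
In big-endian order the high byte comes first in memory.
The bytes are already most-significant first: 0x21B3422F.

0x21B3422F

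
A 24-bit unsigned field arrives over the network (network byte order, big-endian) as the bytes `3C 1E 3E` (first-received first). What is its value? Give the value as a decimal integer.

3939902

In big-endian order the high byte comes first in memory.
The bytes are already most-significant first: 0x3C1E3E.
0x3C1E3E = 3939902.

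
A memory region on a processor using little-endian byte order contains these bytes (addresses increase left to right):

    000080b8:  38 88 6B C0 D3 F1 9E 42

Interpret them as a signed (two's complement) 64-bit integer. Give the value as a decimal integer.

4800540144592193592

Little-endian: lowest address holds the least-significant byte.
Reassemble most-significant byte first: 42 9E F1 D3 C0 6B 88 38 → 0x429EF1D3C06B8838.
0x429EF1D3C06B8838 = 4800540144592193592.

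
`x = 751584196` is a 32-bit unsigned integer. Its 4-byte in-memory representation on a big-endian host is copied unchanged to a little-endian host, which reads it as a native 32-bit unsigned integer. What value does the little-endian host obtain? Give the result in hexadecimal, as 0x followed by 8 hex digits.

751584196 in 32-bit hexadecimal is 0x2CCC43C4.
Stored big-endian, the bytes at ascending addresses are 2C CC 43 C4.
Read back as little-endian, the first byte is least significant, giving 0xC443CC2C.

0xC443CC2C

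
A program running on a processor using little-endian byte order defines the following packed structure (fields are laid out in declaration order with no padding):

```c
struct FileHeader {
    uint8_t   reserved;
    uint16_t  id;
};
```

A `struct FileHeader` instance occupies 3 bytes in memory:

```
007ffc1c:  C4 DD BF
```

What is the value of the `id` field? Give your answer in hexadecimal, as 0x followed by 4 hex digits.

`id` follows `reserved` (1 byte), so it starts at byte offset 1 and occupies 2 bytes.
Bytes at offsets 1..2: DD BF.
In little-endian order the low byte comes first in memory.
Reassemble most-significant byte first: BF DD → 0xBFDD.

0xBFDD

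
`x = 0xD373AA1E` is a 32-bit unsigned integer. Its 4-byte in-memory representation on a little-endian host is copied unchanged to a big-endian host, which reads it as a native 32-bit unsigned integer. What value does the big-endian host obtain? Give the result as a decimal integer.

Stored little-endian, the bytes at ascending addresses are 1E AA 73 D3.
Read back as big-endian, the last byte is least significant, giving 0x1EAA73D3.
0x1EAA73D3 = 514487251.

514487251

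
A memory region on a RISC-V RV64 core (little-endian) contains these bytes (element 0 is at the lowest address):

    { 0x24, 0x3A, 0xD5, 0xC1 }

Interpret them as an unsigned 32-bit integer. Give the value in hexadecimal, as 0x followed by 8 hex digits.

0xC1D53A24

Little-endian stores the least-significant byte at the lowest address.
Reassemble most-significant byte first: C1 D5 3A 24 → 0xC1D53A24.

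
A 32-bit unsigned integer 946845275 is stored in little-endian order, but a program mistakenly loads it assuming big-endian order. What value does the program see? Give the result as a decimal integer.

946845275 in 32-bit hexadecimal is 0x386FB65B.
Stored little-endian, the bytes at ascending addresses are 5B B6 6F 38.
Read back as big-endian, the last byte is least significant, giving 0x5BB66F38.
0x5BB66F38 = 1538682680.

1538682680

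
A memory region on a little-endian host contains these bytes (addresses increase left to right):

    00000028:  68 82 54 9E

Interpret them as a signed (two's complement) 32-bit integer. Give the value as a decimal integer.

-1638628760

Little-endian stores the least-significant byte at the lowest address.
Reassemble most-significant byte first: 9E 54 82 68 → 0x9E548268.
Top bit is set, so as a signed 32-bit value this is 0x9E548268 − 2^32 = -1638628760.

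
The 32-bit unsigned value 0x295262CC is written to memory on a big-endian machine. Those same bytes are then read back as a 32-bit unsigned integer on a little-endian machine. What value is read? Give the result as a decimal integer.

3428995625

Stored big-endian, the bytes at ascending addresses are 29 52 62 CC.
Read back as little-endian, the first byte is least significant, giving 0xCC625229.
0xCC625229 = 3428995625.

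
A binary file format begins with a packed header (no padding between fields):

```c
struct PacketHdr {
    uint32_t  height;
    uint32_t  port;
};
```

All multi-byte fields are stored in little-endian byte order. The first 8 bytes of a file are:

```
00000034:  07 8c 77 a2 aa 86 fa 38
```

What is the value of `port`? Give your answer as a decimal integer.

`port` follows `height` (4 bytes), so it starts at byte offset 4 and occupies 4 bytes.
Bytes at offsets 4..7: AA 86 FA 38.
Little-endian stores the least-significant byte at the lowest address.
Reassemble most-significant byte first: 38 FA 86 AA → 0x38FA86AA.
0x38FA86AA = 955942570.

955942570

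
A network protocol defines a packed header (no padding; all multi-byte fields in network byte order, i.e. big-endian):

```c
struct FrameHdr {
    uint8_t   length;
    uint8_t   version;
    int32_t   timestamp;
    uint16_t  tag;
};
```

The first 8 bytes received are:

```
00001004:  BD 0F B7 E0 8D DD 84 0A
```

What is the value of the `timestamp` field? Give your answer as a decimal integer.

`timestamp` follows `length` (1 B), `version` (1 B), so it starts at offset 1 + 1 = 2 and occupies 4 bytes.
Bytes at offsets 2..5: B7 E0 8D DD.
Big-endian: lowest address holds the most-significant byte.
The bytes are already most-significant first: 0xB7E08DDD.
Top bit is set, so as a signed 32-bit value this is 0xB7E08DDD − 2^32 = -1210020387.

-1210020387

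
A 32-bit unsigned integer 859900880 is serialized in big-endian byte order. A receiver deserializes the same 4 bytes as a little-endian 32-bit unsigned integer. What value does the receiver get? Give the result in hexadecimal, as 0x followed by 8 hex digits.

859900880 in 32-bit hexadecimal is 0x33410BD0.
Stored big-endian, the bytes at ascending addresses are 33 41 0B D0.
Read back as little-endian, the first byte is least significant, giving 0xD00B4133.

0xD00B4133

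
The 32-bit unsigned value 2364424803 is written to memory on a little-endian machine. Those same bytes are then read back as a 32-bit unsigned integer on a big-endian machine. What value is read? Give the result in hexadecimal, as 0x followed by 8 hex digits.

2364424803 in 32-bit hexadecimal is 0x8CEE4263.
Stored little-endian, the bytes at ascending addresses are 63 42 EE 8C.
Read back as big-endian, the last byte is least significant, giving 0x6342EE8C.

0x6342EE8C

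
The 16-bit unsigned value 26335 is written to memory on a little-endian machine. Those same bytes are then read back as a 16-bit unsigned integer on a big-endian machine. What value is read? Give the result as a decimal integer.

57190

26335 in 16-bit hexadecimal is 0x66DF.
Stored little-endian, the bytes at ascending addresses are DF 66.
Read back as big-endian, the last byte is least significant, giving 0xDF66.
0xDF66 = 57190.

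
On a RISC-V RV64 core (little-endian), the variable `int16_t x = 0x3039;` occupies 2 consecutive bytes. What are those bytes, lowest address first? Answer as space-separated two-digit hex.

Split into bytes (most-significant first): 30 39.
Little-endian: lowest address holds the least-significant byte.
So at ascending addresses the bytes are 39 30.

39 30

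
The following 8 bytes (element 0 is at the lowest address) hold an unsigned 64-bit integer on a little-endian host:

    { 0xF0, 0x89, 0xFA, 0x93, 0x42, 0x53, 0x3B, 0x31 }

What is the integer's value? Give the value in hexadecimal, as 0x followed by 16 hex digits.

0x313B534293FA89F0

Little-endian stores the least-significant byte at the lowest address.
Reassemble most-significant byte first: 31 3B 53 42 93 FA 89 F0 → 0x313B534293FA89F0.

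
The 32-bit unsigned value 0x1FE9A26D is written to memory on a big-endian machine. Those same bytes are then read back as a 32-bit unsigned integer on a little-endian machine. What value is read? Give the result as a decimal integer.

1839393055

Stored big-endian, the bytes at ascending addresses are 1F E9 A2 6D.
Read back as little-endian, the first byte is least significant, giving 0x6DA2E91F.
0x6DA2E91F = 1839393055.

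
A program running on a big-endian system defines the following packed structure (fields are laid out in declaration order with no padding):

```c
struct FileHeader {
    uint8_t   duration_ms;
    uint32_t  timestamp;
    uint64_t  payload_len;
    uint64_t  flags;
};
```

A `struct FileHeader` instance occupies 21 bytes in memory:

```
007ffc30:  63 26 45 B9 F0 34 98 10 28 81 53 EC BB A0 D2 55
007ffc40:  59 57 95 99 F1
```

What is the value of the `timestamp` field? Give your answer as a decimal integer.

642103792

`timestamp` follows `duration_ms` (1 byte), so it starts at byte offset 1 and occupies 4 bytes.
Bytes at offsets 1..4: 26 45 B9 F0.
In big-endian order the high byte comes first in memory.
The bytes are already most-significant first: 0x2645B9F0.
0x2645B9F0 = 642103792.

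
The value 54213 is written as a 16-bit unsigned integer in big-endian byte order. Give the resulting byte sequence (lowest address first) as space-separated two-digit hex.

54213 in hexadecimal, padded to 16 bits, is 0xD3C5.
Split into bytes (most-significant first): D3 C5.
Big-endian: lowest address holds the most-significant byte.
So the memory order matches the most-significant-first order: D3 C5.

D3 C5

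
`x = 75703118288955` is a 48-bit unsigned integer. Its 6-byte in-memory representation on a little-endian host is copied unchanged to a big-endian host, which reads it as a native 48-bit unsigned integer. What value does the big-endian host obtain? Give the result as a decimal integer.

75703118288955 in 48-bit hexadecimal is 0x44DA0179583B.
Stored little-endian, the bytes at ascending addresses are 3B 58 79 01 DA 44.
Read back as big-endian, the last byte is least significant, giving 0x3B587901DA44.
0x3B587901DA44 = 65251173325380.

65251173325380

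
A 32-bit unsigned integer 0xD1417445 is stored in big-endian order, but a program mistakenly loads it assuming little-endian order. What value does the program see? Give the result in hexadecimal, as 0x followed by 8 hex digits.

Stored big-endian, the bytes at ascending addresses are D1 41 74 45.
Read back as little-endian, the first byte is least significant, giving 0x457441D1.

0x457441D1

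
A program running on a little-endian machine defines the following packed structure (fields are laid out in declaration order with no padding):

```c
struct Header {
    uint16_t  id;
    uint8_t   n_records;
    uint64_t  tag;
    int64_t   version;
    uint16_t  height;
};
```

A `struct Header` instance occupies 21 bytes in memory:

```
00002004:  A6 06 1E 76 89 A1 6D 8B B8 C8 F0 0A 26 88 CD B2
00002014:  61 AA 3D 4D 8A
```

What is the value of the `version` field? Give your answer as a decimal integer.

`version` follows `id` (2 B), `n_records` (1 B), `tag` (8 B), so it starts at offset 2 + 1 + 8 = 11 and occupies 8 bytes.
Bytes at offsets 11..18: 0A 26 88 CD B2 61 AA 3D.
In little-endian order the low byte comes first in memory.
Reassemble most-significant byte first: 3D AA 61 B2 CD 88 26 0A → 0x3DAA61B2CD88260A.
0x3DAA61B2CD88260A = 4443471402934740490.

4443471402934740490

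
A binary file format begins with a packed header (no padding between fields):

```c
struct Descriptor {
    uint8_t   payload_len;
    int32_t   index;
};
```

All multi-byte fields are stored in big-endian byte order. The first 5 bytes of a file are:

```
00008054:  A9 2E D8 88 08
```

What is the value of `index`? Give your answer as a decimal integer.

785942536

`index` follows `payload_len` (1 byte), so it starts at byte offset 1 and occupies 4 bytes.
Bytes at offsets 1..4: 2E D8 88 08.
Big-endian stores the most-significant byte at the lowest address.
The bytes are already most-significant first: 0x2ED88808.
0x2ED88808 = 785942536.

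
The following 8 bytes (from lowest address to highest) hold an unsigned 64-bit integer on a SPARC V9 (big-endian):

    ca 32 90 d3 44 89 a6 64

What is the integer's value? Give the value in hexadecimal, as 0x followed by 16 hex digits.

0xCA3290D34489A664

In big-endian order the high byte comes first in memory.
The bytes are already most-significant first: 0xCA3290D34489A664.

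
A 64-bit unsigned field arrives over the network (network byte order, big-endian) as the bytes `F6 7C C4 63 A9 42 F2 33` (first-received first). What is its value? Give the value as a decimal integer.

Big-endian: lowest address holds the most-significant byte.
The bytes are already most-significant first: 0xF67CC463A942F233.
0xF67CC463A942F233 = 17761286962762936883.

17761286962762936883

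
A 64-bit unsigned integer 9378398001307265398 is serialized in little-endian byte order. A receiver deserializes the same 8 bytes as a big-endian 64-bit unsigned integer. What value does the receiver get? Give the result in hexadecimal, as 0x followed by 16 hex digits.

0x762927164BC32682

9378398001307265398 in 64-bit hexadecimal is 0x8226C34B16272976.
Stored little-endian, the bytes at ascending addresses are 76 29 27 16 4B C3 26 82.
Read back as big-endian, the last byte is least significant, giving 0x762927164BC32682.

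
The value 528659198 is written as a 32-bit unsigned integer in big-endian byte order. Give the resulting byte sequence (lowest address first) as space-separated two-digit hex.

528659198 in hexadecimal, padded to 32 bits, is 0x1F82B2FE.
Split into bytes (most-significant first): 1F 82 B2 FE.
Big-endian: lowest address holds the most-significant byte.
So the memory order matches the most-significant-first order: 1F 82 B2 FE.

1F 82 B2 FE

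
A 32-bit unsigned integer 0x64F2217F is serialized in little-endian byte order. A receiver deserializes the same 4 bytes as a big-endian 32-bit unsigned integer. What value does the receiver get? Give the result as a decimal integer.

2132931172

Stored little-endian, the bytes at ascending addresses are 7F 21 F2 64.
Read back as big-endian, the last byte is least significant, giving 0x7F21F264.
0x7F21F264 = 2132931172.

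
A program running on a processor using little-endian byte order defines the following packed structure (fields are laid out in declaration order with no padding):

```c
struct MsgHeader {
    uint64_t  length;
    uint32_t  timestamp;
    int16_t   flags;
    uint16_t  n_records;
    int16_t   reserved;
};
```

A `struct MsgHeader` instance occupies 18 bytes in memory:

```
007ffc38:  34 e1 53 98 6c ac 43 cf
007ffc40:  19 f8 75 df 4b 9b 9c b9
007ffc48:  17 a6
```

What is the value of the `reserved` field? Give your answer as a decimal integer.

-23017

`reserved` follows `length` (8 B), `timestamp` (4 B), `flags` (2 B), `n_records` (2 B), so it starts at offset 8 + 4 + 2 + 2 = 16 and occupies 2 bytes.
Bytes at offsets 16..17: 17 A6.
Little-endian: lowest address holds the least-significant byte.
Reassemble most-significant byte first: A6 17 → 0xA617.
Top bit is set, so as a signed 16-bit value this is 0xA617 − 2^16 = -23017.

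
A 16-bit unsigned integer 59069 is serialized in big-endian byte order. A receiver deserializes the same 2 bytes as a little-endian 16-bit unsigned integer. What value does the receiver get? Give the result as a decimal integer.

48614

59069 in 16-bit hexadecimal is 0xE6BD.
Stored big-endian, the bytes at ascending addresses are E6 BD.
Read back as little-endian, the first byte is least significant, giving 0xBDE6.
0xBDE6 = 48614.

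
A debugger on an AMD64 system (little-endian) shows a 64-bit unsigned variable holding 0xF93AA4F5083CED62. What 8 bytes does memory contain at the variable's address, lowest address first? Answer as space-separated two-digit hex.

Split into bytes (most-significant first): F9 3A A4 F5 08 3C ED 62.
Little-endian stores the least-significant byte at the lowest address.
So at ascending addresses the bytes are 62 ED 3C 08 F5 A4 3A F9.

62 ED 3C 08 F5 A4 3A F9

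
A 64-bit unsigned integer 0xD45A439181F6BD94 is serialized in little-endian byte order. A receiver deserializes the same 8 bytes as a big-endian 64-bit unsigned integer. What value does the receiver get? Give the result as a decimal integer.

Stored little-endian, the bytes at ascending addresses are 94 BD F6 81 91 43 5A D4.
Read back as big-endian, the last byte is least significant, giving 0x94BDF68191435AD4.
0x94BDF68191435AD4 = 10717993724559973076.

10717993724559973076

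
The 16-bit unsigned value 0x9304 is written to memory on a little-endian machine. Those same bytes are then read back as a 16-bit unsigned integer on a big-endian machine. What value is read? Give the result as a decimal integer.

Stored little-endian, the bytes at ascending addresses are 04 93.
Read back as big-endian, the last byte is least significant, giving 0x0493.
0x0493 = 1171.

1171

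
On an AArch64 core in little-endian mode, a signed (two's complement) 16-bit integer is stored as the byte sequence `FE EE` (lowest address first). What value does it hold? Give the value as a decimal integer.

-4354

In little-endian order the low byte comes first in memory.
Reassemble most-significant byte first: EE FE → 0xEEFE.
Top bit is set, so as a signed 16-bit value this is 0xEEFE − 2^16 = -4354.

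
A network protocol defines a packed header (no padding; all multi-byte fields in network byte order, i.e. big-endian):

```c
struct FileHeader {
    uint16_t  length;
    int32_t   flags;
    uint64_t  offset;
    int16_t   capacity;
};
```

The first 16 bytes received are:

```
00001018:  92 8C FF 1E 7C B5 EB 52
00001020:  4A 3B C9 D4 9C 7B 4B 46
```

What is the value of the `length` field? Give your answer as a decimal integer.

`length` is the first field, at byte offset 0, occupying 2 bytes.
Bytes at offsets 0..1: 92 8C.
In big-endian order the high byte comes first in memory.
The bytes are already most-significant first: 0x928C.
0x928C = 37516.

37516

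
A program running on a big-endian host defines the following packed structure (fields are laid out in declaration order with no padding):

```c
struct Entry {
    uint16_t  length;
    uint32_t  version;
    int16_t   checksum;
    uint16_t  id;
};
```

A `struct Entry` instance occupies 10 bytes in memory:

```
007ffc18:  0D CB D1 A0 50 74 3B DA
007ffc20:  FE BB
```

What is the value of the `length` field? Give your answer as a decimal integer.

3531

`length` is the first field, at byte offset 0, occupying 2 bytes.
Bytes at offsets 0..1: 0D CB.
Big-endian: lowest address holds the most-significant byte.
The bytes are already most-significant first: 0x0DCB.
0x0DCB = 3531.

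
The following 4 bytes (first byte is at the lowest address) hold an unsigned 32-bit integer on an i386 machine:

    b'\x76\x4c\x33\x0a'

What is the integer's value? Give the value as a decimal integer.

In little-endian order the low byte comes first in memory.
Reassemble most-significant byte first: 0A 33 4C 76 → 0x0A334C76.
0x0A334C76 = 171134070.

171134070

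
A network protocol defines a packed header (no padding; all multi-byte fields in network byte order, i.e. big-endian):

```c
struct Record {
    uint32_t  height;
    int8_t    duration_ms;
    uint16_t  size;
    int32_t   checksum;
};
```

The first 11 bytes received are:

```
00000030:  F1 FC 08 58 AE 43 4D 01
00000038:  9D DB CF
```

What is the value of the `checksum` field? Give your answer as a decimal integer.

27122639

`checksum` follows `height` (4 B), `duration_ms` (1 B), `size` (2 B), so it starts at offset 4 + 1 + 2 = 7 and occupies 4 bytes.
Bytes at offsets 7..10: 01 9D DB CF.
Big-endian stores the most-significant byte at the lowest address.
The bytes are already most-significant first: 0x019DDBCF.
0x019DDBCF = 27122639.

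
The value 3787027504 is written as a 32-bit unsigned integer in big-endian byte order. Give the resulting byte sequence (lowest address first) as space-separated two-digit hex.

E1 B9 74 30

3787027504 in hexadecimal, padded to 32 bits, is 0xE1B97430.
Split into bytes (most-significant first): E1 B9 74 30.
In big-endian order the high byte comes first in memory.
So the memory order matches the most-significant-first order: E1 B9 74 30.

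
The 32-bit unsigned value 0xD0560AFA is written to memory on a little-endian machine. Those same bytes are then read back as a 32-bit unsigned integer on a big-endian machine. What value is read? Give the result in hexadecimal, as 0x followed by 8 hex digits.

Stored little-endian, the bytes at ascending addresses are FA 0A 56 D0.
Read back as big-endian, the last byte is least significant, giving 0xFA0A56D0.

0xFA0A56D0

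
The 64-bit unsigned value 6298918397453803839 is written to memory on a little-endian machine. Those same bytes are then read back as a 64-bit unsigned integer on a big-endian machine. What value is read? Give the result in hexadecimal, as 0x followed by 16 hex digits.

0x3F2168CDE8406A57

6298918397453803839 in 64-bit hexadecimal is 0x576A40E8CD68213F.
Stored little-endian, the bytes at ascending addresses are 3F 21 68 CD E8 40 6A 57.
Read back as big-endian, the last byte is least significant, giving 0x3F2168CDE8406A57.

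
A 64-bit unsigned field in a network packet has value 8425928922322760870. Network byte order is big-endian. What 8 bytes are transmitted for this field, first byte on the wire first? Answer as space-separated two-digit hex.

8425928922322760870 in hexadecimal, padded to 64 bits, is 0x74EEE9B65DBCF4A6.
Split into bytes (most-significant first): 74 EE E9 B6 5D BC F4 A6.
Big-endian stores the most-significant byte at the lowest address.
So the memory order matches the most-significant-first order: 74 EE E9 B6 5D BC F4 A6.

74 EE E9 B6 5D BC F4 A6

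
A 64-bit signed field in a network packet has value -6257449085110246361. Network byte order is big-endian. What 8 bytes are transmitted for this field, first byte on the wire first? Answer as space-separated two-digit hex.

A9 29 13 35 E1 E9 24 27

Two's complement of -6257449085110246361 in 64 bits: 6257449085110246361 = 0x56D6ECCA1E16DBD9; invert → 0xA9291335E1E92426; add 1 → 0xA9291335E1E92427.
Split into bytes (most-significant first): A9 29 13 35 E1 E9 24 27.
In big-endian order the high byte comes first in memory.
So the memory order matches the most-significant-first order: A9 29 13 35 E1 E9 24 27.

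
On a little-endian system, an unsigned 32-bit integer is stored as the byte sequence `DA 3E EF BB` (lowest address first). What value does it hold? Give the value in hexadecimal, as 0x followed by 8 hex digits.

Little-endian stores the least-significant byte at the lowest address.
Reassemble most-significant byte first: BB EF 3E DA → 0xBBEF3EDA.

0xBBEF3EDA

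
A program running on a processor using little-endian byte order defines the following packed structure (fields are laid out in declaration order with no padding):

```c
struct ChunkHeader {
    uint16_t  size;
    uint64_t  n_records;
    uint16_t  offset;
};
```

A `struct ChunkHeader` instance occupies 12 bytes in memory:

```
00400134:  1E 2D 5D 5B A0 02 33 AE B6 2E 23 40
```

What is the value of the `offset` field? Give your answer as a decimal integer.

`offset` follows `size` (2 B), `n_records` (8 B), so it starts at offset 2 + 8 = 10 and occupies 2 bytes.
Bytes at offsets 10..11: 23 40.
Little-endian stores the least-significant byte at the lowest address.
Reassemble most-significant byte first: 40 23 → 0x4023.
0x4023 = 16419.

16419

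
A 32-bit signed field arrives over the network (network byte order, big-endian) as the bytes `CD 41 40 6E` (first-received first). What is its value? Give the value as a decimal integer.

Big-endian: lowest address holds the most-significant byte.
The bytes are already most-significant first: 0xCD41406E.
Top bit is set, so as a signed 32-bit value this is 0xCD41406E − 2^32 = -851361682.

-851361682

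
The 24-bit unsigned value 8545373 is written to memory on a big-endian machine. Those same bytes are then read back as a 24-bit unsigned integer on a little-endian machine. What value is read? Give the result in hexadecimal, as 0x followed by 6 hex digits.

0x5D6482

8545373 in 24-bit hexadecimal is 0x82645D.
Stored big-endian, the bytes at ascending addresses are 82 64 5D.
Read back as little-endian, the first byte is least significant, giving 0x5D6482.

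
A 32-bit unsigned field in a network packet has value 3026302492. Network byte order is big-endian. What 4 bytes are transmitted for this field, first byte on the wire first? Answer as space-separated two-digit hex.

3026302492 in hexadecimal, padded to 32 bits, is 0xB461B61C.
Split into bytes (most-significant first): B4 61 B6 1C.
Big-endian: lowest address holds the most-significant byte.
So the memory order matches the most-significant-first order: B4 61 B6 1C.

B4 61 B6 1C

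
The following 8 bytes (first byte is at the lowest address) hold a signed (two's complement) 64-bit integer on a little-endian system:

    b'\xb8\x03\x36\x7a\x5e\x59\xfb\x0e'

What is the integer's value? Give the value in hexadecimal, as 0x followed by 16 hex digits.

Little-endian: lowest address holds the least-significant byte.
Reassemble most-significant byte first: 0E FB 59 5E 7A 36 03 B8 → 0x0EFB595E7A3603B8.

0x0EFB595E7A3603B8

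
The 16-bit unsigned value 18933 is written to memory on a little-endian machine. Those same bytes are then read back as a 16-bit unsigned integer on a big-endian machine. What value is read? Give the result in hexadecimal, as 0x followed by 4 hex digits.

18933 in 16-bit hexadecimal is 0x49F5.
Stored little-endian, the bytes at ascending addresses are F5 49.
Read back as big-endian, the last byte is least significant, giving 0xF549.

0xF549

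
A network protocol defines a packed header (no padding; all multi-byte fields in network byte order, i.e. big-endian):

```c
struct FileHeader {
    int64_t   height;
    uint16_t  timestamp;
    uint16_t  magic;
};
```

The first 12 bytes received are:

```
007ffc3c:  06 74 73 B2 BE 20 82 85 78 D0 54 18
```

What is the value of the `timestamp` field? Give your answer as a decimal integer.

`timestamp` follows `height` (8 bytes), so it starts at byte offset 8 and occupies 2 bytes.
Bytes at offsets 8..9: 78 D0.
Big-endian stores the most-significant byte at the lowest address.
The bytes are already most-significant first: 0x78D0.
0x78D0 = 30928.

30928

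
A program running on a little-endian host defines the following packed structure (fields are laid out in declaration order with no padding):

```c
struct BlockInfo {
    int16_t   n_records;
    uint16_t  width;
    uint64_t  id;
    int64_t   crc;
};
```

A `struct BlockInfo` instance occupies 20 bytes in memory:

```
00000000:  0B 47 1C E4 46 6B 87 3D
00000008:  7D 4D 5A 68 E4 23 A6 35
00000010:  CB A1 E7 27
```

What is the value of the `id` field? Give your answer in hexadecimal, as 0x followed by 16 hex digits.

0x685A4D7D3D876B46

`id` follows `n_records` (2 B), `width` (2 B), so it starts at offset 2 + 2 = 4 and occupies 8 bytes.
Bytes at offsets 4..11: 46 6B 87 3D 7D 4D 5A 68.
In little-endian order the low byte comes first in memory.
Reassemble most-significant byte first: 68 5A 4D 7D 3D 87 6B 46 → 0x685A4D7D3D876B46.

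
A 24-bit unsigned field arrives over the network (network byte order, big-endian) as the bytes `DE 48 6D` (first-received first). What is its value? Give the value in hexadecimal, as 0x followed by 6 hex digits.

In big-endian order the high byte comes first in memory.
The bytes are already most-significant first: 0xDE486D.

0xDE486D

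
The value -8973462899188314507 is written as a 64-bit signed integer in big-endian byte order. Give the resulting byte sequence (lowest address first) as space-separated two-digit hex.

83 77 DB 09 60 BB CE 75

Two's complement of -8973462899188314507 in 64 bits: 8973462899188314507 = 0x7C8824F69F44318B; invert → 0x8377DB0960BBCE74; add 1 → 0x8377DB0960BBCE75.
Split into bytes (most-significant first): 83 77 DB 09 60 BB CE 75.
In big-endian order the high byte comes first in memory.
So the memory order matches the most-significant-first order: 83 77 DB 09 60 BB CE 75.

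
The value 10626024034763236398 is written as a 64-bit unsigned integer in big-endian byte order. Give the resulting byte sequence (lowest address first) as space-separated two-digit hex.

10626024034763236398 in hexadecimal, padded to 64 bits, is 0x9377388F7ED3642E.
Split into bytes (most-significant first): 93 77 38 8F 7E D3 64 2E.
Big-endian: lowest address holds the most-significant byte.
So the memory order matches the most-significant-first order: 93 77 38 8F 7E D3 64 2E.

93 77 38 8F 7E D3 64 2E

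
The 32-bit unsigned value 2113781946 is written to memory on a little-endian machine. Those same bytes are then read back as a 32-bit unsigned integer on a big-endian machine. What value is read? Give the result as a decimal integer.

2113781946 in 32-bit hexadecimal is 0x7DFDC0BA.
Stored little-endian, the bytes at ascending addresses are BA C0 FD 7D.
Read back as big-endian, the last byte is least significant, giving 0xBAC0FD7D.
0xBAC0FD7D = 3133209981.

3133209981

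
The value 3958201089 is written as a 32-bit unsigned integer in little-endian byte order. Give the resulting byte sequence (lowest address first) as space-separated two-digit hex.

3958201089 in hexadecimal, padded to 32 bits, is 0xEBED5B01.
Split into bytes (most-significant first): EB ED 5B 01.
Little-endian stores the least-significant byte at the lowest address.
So at ascending addresses the bytes are 01 5B ED EB.

01 5B ED EB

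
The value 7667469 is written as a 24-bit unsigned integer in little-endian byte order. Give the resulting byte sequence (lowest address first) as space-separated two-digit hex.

7667469 in hexadecimal, padded to 24 bits, is 0x74FF0D.
Split into bytes (most-significant first): 74 FF 0D.
Little-endian: lowest address holds the least-significant byte.
So at ascending addresses the bytes are 0D FF 74.

0D FF 74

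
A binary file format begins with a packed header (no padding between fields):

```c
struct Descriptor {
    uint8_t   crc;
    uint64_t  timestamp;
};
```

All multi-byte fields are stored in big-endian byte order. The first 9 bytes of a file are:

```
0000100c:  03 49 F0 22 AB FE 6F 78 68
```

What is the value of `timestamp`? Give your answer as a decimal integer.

`timestamp` follows `crc` (1 byte), so it starts at byte offset 1 and occupies 8 bytes.
Bytes at offsets 1..8: 49 F0 22 AB FE 6F 78 68.
Big-endian: lowest address holds the most-significant byte.
The bytes are already most-significant first: 0x49F022ABFE6F7868.
0x49F022ABFE6F7868 = 5327796481282766952.

5327796481282766952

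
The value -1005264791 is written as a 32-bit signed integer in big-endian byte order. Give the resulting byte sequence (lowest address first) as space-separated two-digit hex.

Two's complement of -1005264791 in 32 bits: 1005264791 = 0x3BEB1F97; invert → 0xC414E068; add 1 → 0xC414E069.
Split into bytes (most-significant first): C4 14 E0 69.
Big-endian stores the most-significant byte at the lowest address.
So the memory order matches the most-significant-first order: C4 14 E0 69.

C4 14 E0 69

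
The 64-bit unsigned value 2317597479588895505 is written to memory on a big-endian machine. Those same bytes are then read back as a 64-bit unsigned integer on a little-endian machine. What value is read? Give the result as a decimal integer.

2317597479588895505 in 64-bit hexadecimal is 0x2029C2A0E73C9B11.
Stored big-endian, the bytes at ascending addresses are 20 29 C2 A0 E7 3C 9B 11.
Read back as little-endian, the first byte is least significant, giving 0x119B3CE7A0C22920.
0x119B3CE7A0C22920 = 1268674685567117600.

1268674685567117600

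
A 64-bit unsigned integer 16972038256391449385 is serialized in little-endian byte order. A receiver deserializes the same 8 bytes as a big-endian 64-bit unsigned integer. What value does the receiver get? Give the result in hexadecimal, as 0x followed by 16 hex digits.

0x296B8D5ADFCA88EB

16972038256391449385 in 64-bit hexadecimal is 0xEB88CADF5A8D6B29.
Stored little-endian, the bytes at ascending addresses are 29 6B 8D 5A DF CA 88 EB.
Read back as big-endian, the last byte is least significant, giving 0x296B8D5ADFCA88EB.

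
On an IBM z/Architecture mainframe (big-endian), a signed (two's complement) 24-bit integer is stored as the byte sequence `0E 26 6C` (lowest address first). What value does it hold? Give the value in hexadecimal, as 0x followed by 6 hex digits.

0x0E266C

Big-endian stores the most-significant byte at the lowest address.
The bytes are already most-significant first: 0x0E266C.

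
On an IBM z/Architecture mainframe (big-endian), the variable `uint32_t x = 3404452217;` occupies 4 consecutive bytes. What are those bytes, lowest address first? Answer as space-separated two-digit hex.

CA EB D1 79

3404452217 in hexadecimal, padded to 32 bits, is 0xCAEBD179.
Split into bytes (most-significant first): CA EB D1 79.
In big-endian order the high byte comes first in memory.
So the memory order matches the most-significant-first order: CA EB D1 79.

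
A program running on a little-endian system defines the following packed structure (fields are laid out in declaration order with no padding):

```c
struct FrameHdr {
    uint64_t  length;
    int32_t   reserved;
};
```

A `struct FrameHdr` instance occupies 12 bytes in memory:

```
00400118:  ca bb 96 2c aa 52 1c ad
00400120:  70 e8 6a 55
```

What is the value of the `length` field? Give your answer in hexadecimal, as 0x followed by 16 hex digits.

0xAD1C52AA2C96BBCA

`length` is the first field, at byte offset 0, occupying 8 bytes.
Bytes at offsets 0..7: CA BB 96 2C AA 52 1C AD.
In little-endian order the low byte comes first in memory.
Reassemble most-significant byte first: AD 1C 52 AA 2C 96 BB CA → 0xAD1C52AA2C96BBCA.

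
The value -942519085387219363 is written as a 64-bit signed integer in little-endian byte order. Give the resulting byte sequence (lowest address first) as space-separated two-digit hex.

5D FE 77 B1 E2 7F EB F2

Two's complement of -942519085387219363 in 64 bits: 942519085387219363 = 0x0D14801D4E8801A3; invert → 0xF2EB7FE2B177FE5C; add 1 → 0xF2EB7FE2B177FE5D.
Split into bytes (most-significant first): F2 EB 7F E2 B1 77 FE 5D.
In little-endian order the low byte comes first in memory.
So at ascending addresses the bytes are 5D FE 77 B1 E2 7F EB F2.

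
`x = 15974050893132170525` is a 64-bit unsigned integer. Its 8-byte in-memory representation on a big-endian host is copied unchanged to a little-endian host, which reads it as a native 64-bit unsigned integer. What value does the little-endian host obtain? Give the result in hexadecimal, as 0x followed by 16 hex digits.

0x1D852735A73AAFDD

15974050893132170525 in 64-bit hexadecimal is 0xDDAF3AA73527851D.
Stored big-endian, the bytes at ascending addresses are DD AF 3A A7 35 27 85 1D.
Read back as little-endian, the first byte is least significant, giving 0x1D852735A73AAFDD.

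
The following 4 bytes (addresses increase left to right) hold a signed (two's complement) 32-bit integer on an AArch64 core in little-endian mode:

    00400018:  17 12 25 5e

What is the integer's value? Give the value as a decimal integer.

Little-endian stores the least-significant byte at the lowest address.
Reassemble most-significant byte first: 5E 25 12 17 → 0x5E251217.
0x5E251217 = 1579487767.

1579487767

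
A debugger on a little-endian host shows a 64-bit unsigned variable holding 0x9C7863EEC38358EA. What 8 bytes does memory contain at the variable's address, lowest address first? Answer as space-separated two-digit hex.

EA 58 83 C3 EE 63 78 9C

Split into bytes (most-significant first): 9C 78 63 EE C3 83 58 EA.
Little-endian stores the least-significant byte at the lowest address.
So at ascending addresses the bytes are EA 58 83 C3 EE 63 78 9C.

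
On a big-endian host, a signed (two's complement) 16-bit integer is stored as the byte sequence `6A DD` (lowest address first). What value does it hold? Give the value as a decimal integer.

Big-endian stores the most-significant byte at the lowest address.
The bytes are already most-significant first: 0x6ADD.
0x6ADD = 27357.

27357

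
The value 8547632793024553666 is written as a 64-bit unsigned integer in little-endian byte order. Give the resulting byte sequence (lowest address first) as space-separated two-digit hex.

8547632793024553666 in hexadecimal, padded to 64 bits, is 0x769F4ABCEAB562C2.
Split into bytes (most-significant first): 76 9F 4A BC EA B5 62 C2.
Little-endian: lowest address holds the least-significant byte.
So at ascending addresses the bytes are C2 62 B5 EA BC 4A 9F 76.

C2 62 B5 EA BC 4A 9F 76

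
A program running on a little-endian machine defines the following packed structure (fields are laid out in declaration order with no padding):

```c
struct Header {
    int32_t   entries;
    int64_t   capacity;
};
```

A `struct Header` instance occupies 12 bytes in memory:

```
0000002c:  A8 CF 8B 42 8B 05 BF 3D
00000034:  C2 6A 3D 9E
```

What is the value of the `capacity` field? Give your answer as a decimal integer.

`capacity` follows `entries` (4 bytes), so it starts at byte offset 4 and occupies 8 bytes.
Bytes at offsets 4..11: 8B 05 BF 3D C2 6A 3D 9E.
In little-endian order the low byte comes first in memory.
Reassemble most-significant byte first: 9E 3D 6A C2 3D BF 05 8B → 0x9E3D6AC23DBF058B.
Top bit is set, so as a signed 64-bit value this is 0x9E3D6AC23DBF058B − 2^64 = -7044356859645459061.

-7044356859645459061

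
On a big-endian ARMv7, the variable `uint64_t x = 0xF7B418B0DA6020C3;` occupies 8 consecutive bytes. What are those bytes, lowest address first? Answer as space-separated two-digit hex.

Split into bytes (most-significant first): F7 B4 18 B0 DA 60 20 C3.
Big-endian: lowest address holds the most-significant byte.
So the memory order matches the most-significant-first order: F7 B4 18 B0 DA 60 20 C3.

F7 B4 18 B0 DA 60 20 C3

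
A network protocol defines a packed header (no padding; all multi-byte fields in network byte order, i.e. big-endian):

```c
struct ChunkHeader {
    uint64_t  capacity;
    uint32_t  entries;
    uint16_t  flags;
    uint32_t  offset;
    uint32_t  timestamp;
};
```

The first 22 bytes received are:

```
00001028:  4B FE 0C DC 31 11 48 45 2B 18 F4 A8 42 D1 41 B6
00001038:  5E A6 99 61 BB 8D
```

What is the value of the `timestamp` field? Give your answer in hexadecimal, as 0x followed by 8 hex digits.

`timestamp` follows `capacity` (8 B), `entries` (4 B), `flags` (2 B), `offset` (4 B), so it starts at offset 8 + 4 + 2 + 4 = 18 and occupies 4 bytes.
Bytes at offsets 18..21: 99 61 BB 8D.
Big-endian stores the most-significant byte at the lowest address.
The bytes are already most-significant first: 0x9961BB8D.

0x9961BB8D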